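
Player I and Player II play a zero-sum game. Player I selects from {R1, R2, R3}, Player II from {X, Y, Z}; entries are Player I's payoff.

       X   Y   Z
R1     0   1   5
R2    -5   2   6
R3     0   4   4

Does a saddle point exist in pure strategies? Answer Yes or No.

Row minima: R1 → 0, R2 → -5, R3 → 0; maximin = 0.
Column maxima: X → 0, Y → 4, Z → 6; minimax = 0.
maximin = minimax = 0, so a saddle point exists.

Yes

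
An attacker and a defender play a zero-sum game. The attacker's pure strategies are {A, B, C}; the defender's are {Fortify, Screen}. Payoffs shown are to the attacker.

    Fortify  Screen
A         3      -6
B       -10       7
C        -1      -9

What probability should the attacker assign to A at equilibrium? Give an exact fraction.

17/26

Row minima: A → -6, B → -10, C → -9; maximin = -6.
Column maxima: Fortify → 3, Screen → 7; minimax = 3.
-6 ≠ 3, so there is no saddle point; optimal play is mixed.
C is strictly dominated by A, so the attacker never plays it.
On the remaining 2×2 (A, B vs Fortify, Screen):
Let the attacker play A with probability p. Expected payoff against Fortify: 3p + (-10)(1−p) = 13p − 10; against Screen: (-6)p + 7(1−p) = −13p + 7.
Setting these equal: 13p − 10 = −13p + 7 ⇒ 26p = 17 ⇒ p = 17/26, and the value is (13)·(17/26) − 10 = -3/2.
For the defender: with q = P(Fortify), equating A's and B's payoffs gives 9q − 6 = −17q + 7 ⇒ q = 1/2.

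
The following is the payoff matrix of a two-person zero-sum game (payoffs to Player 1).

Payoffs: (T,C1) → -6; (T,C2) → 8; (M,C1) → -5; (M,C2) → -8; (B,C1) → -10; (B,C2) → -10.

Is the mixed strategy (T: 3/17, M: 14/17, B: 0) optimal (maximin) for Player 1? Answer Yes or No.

Against C1 this mix gives (3/17)·(-6) + (14/17)·(-5) = -88/17.
Against C2 this mix gives (3/17)·8 + (14/17)·(-8) = -88/17.
All of Player 2's active replies (C1, C2) yield -88/17, and no column does worse for Player 1. The mix makes Player 2 indifferent and guarantees -88/17, so it is optimal.

Yes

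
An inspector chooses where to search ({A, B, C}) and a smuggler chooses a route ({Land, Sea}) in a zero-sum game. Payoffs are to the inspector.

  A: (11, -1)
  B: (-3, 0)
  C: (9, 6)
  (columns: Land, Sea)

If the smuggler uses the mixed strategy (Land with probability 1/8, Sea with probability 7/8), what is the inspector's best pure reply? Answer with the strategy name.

Expected payoff of A: (1/8)·11 + (7/8)·(-1) = 1/2.
Expected payoff of B: (1/8)·(-3) + (7/8)·0 = -3/8.
Expected payoff of C: (1/8)·9 + (7/8)·6 = 51/8.
The largest is 51/8, so the inspector's best response is C.

C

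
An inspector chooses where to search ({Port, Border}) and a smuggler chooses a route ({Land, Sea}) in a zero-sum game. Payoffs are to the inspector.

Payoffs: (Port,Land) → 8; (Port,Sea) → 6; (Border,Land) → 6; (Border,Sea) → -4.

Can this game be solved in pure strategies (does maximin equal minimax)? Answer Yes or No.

Row minima: Port → 6, Border → -4; maximin = 6.
Column maxima: Land → 8, Sea → 6; minimax = 6.
maximin = minimax = 6, so a saddle point exists.

Yes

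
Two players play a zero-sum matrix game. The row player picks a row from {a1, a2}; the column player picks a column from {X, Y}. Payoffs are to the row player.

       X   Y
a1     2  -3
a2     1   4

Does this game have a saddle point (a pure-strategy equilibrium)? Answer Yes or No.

Row minima: a1 → -3, a2 → 1; maximin = 1.
Column maxima: X → 2, Y → 4; minimax = 2.
1 ≠ 2, so no pure-strategy equilibrium exists.

No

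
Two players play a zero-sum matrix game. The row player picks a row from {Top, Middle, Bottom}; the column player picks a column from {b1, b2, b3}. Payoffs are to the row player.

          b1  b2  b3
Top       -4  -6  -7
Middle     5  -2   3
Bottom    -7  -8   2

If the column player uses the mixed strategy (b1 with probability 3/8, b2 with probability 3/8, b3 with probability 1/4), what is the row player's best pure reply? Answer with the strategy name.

Middle

Expected payoff of Top: (3/8)·(-4) + (3/8)·(-6) + (1/4)·(-7) = -11/2.
Expected payoff of Middle: (3/8)·5 + (3/8)·(-2) + (1/4)·3 = 15/8.
Expected payoff of Bottom: (3/8)·(-7) + (3/8)·(-8) + (1/4)·2 = -41/8.
The largest is 15/8, so the row player's best response is Middle.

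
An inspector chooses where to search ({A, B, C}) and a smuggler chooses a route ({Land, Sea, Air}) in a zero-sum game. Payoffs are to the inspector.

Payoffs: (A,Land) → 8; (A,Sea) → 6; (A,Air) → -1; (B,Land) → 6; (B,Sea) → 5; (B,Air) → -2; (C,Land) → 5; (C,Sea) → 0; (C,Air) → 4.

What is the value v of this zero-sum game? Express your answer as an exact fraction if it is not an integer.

24/11

Row minima: A → -1, B → -2, C → 0; maximin = 0.
Column maxima: Land → 8, Sea → 6, Air → 4; minimax = 4.
0 ≠ 4, so there is no saddle point; optimal play is mixed.
B is strictly dominated by A, so the inspector never plays it.
Land is strictly dominated by Sea (it gives the inspector strictly more in every row), so the smuggler never plays it.
On the remaining 2×2 (A, C vs Sea, Air):
Let the inspector play A with probability p. Expected payoff against Sea: 6p + 0(1−p) = 6p; against Air: (-1)p + 4(1−p) = −5p + 4.
Setting these equal: 6p = −5p + 4 ⇒ 11p = 4 ⇒ p = 4/11, and the value is (6)·(4/11) = 24/11.
For the smuggler: with q = P(Sea), equating A's and C's payoffs gives 7q − 1 = −4q + 4 ⇒ q = 5/11.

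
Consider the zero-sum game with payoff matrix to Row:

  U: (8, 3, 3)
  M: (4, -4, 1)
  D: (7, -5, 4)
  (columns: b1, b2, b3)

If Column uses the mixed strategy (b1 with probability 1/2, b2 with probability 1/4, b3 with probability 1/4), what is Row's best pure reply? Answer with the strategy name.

U

Expected payoff of U: (1/2)·8 + (1/4)·3 + (1/4)·3 = 11/2.
Expected payoff of M: (1/2)·4 + (1/4)·(-4) + (1/4)·1 = 5/4.
Expected payoff of D: (1/2)·7 + (1/4)·(-5) + (1/4)·4 = 13/4.
The largest is 11/2, so Row's best response is U.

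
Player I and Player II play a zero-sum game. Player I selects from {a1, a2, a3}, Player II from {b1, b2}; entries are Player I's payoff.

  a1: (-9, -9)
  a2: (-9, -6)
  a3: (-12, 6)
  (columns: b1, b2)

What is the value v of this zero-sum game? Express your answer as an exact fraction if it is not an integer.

-9

Row minima: a1 → -9, a2 → -9, a3 → -12; maximin = -9.
Column maxima: b1 → -9, b2 → 6; minimax = -9.
Since maximin = minimax = -9, there is a saddle point and the value is -9.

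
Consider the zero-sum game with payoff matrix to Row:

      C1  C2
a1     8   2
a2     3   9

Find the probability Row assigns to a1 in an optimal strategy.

Row minima: a1 → 2, a2 → 3; maximin = 3.
Column maxima: C1 → 8, C2 → 9; minimax = 8.
3 ≠ 8, so there is no saddle point; optimal play is mixed.
Let Row play a1 with probability p. Expected payoff against C1: 8p + 3(1−p) = 5p + 3; against C2: 2p + 9(1−p) = −7p + 9.
Setting these equal: 5p + 3 = −7p + 9 ⇒ 12p = 6 ⇒ p = 1/2, and the value is (5)·(1/2) + 3 = 11/2.
For Column: with q = P(C1), equating a1's and a2's payoffs gives 6q + 2 = −6q + 9 ⇒ q = 7/12.

1/2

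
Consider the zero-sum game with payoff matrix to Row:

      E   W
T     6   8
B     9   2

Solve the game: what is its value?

Row minima: T → 6, B → 2; maximin = 6.
Column maxima: E → 9, W → 8; minimax = 8.
6 ≠ 8, so there is no saddle point; optimal play is mixed.
Let Row play T with probability p. Expected payoff against E: 6p + 9(1−p) = −3p + 9; against W: 8p + 2(1−p) = 6p + 2.
Setting these equal: −3p + 9 = 6p + 2 ⇒ −9p = -7 ⇒ p = 7/9, and the value is (-3)·(7/9) + 9 = 20/3.
For Column: with q = P(E), equating T's and B's payoffs gives −2q + 8 = 7q + 2 ⇒ q = 2/3.

20/3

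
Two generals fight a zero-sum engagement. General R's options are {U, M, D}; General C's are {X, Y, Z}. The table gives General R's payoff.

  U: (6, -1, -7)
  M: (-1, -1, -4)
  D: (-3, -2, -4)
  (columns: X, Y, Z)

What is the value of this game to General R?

-4

Row minima: U → -7, M → -4, D → -4; maximin = -4.
Column maxima: X → 6, Y → -1, Z → -4; minimax = -4.
Since maximin = minimax = -4, there is a saddle point and the value is -4.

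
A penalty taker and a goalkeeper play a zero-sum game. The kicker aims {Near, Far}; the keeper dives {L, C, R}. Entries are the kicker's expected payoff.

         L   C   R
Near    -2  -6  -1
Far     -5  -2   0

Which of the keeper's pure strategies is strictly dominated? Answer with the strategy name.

R

L holds the kicker's payoff strictly below R in every row: -2 < -1, -5 < 0.
So R is strictly dominated for the keeper.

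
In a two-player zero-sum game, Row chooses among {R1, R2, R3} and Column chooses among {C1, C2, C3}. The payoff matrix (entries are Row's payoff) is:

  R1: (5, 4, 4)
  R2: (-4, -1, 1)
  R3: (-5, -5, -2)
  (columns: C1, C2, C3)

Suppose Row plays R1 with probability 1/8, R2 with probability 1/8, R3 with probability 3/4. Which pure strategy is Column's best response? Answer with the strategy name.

C1

If Column plays C1, Row's expected payoff is (1/8)·5 + (1/8)·(-4) + (3/4)·(-5) = -29/8.
If Column plays C2, Row's expected payoff is (1/8)·4 + (1/8)·(-1) + (3/4)·(-5) = -27/8.
If Column plays C3, Row's expected payoff is (1/8)·4 + (1/8)·1 + (3/4)·(-2) = -7/8.
Column minimizes Row's payoff; the smallest is -29/8, so the best response is C1.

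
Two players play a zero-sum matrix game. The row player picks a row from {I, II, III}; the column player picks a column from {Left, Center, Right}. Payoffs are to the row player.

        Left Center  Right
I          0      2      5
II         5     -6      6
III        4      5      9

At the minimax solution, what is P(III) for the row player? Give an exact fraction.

Row minima: I → 0, II → -6, III → 4; maximin = 4.
Column maxima: Left → 5, Center → 5, Right → 9; minimax = 5.
4 ≠ 5, so there is no saddle point; optimal play is mixed.
I is strictly dominated by III, so the row player never plays it.
Right is strictly dominated by Left (it gives the row player strictly more in every row), so the column player never plays it.
On the remaining 2×2 (II, III vs Left, Center):
Let the row player play II with probability p. Expected payoff against Left: 5p + 4(1−p) = p + 4; against Center: (-6)p + 5(1−p) = −11p + 5.
Setting these equal: p + 4 = −11p + 5 ⇒ 12p = 1 ⇒ p = 1/12, and the value is (1)·(1/12) + 4 = 49/12.
For the column player: with q = P(Left), equating II's and III's payoffs gives 11q − 6 = −q + 5 ⇒ q = 11/12.

11/12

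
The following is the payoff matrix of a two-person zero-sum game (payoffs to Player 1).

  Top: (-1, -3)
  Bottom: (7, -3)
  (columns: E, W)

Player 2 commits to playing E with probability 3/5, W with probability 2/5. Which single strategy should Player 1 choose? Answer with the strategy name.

Bottom

Expected payoff of Top: (3/5)·(-1) + (2/5)·(-3) = -9/5.
Expected payoff of Bottom: (3/5)·7 + (2/5)·(-3) = 3.
The largest is 3, so Player 1's best response is Bottom.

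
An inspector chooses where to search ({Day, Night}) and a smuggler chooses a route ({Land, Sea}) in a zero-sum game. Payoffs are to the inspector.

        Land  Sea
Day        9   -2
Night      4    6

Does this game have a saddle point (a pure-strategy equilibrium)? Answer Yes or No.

Row minima: Day → -2, Night → 4; maximin = 4.
Column maxima: Land → 9, Sea → 6; minimax = 6.
4 ≠ 6, so no pure-strategy equilibrium exists.

No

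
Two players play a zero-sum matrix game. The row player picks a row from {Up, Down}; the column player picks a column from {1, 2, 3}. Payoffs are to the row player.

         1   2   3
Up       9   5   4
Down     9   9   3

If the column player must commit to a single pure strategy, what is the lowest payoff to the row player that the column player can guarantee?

Column maxima: 1 → 9, 2 → 9, 3 → 4.
The smallest of these is 4.

4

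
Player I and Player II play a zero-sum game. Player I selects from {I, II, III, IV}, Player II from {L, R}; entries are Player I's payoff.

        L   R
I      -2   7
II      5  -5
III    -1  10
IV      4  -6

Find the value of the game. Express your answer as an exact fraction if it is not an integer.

Row minima: I → -2, II → -5, III → -1, IV → -6; maximin = -1.
Column maxima: L → 5, R → 10; minimax = 5.
-1 ≠ 5, so there is no saddle point; optimal play is mixed.
I is strictly dominated by III, so Player I never plays it.
IV is strictly dominated by II, so Player I never plays it.
On the remaining 2×2 (II, III vs L, R):
Let Player I play II with probability p. Expected payoff against L: 5p + (-1)(1−p) = 6p − 1; against R: (-5)p + 10(1−p) = −15p + 10.
Setting these equal: 6p − 1 = −15p + 10 ⇒ 21p = 11 ⇒ p = 11/21, and the value is (6)·(11/21) − 1 = 15/7.
For Player II: with q = P(L), equating II's and III's payoffs gives 10q − 5 = −11q + 10 ⇒ q = 5/7.

15/7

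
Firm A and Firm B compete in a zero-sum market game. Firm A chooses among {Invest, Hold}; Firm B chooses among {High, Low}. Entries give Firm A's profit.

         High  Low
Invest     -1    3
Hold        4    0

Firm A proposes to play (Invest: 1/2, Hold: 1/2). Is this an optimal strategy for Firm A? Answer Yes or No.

Yes

Against High this mix gives (1/2)·(-1) + (1/2)·4 = 3/2.
Against Low this mix gives (1/2)·3 + (1/2)·0 = 3/2.
All of Firm B's active replies (High, Low) yield 3/2, and no column does worse for Firm A. The mix makes Firm B indifferent and guarantees 3/2, so it is optimal.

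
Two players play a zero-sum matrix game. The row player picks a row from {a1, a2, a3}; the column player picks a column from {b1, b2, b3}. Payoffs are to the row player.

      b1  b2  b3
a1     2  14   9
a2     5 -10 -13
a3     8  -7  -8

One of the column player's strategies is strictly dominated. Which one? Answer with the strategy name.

b3 holds the row player's payoff strictly below b2 in every row: 9 < 14, -13 < -10, -8 < -7.
So b2 is strictly dominated for the column player.

b2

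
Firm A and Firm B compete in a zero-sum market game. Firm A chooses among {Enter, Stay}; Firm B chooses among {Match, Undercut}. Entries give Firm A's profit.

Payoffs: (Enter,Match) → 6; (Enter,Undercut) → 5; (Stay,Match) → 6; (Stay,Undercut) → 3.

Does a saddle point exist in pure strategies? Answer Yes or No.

Row minima: Enter → 5, Stay → 3; maximin = 5.
Column maxima: Match → 6, Undercut → 5; minimax = 5.
maximin = minimax = 5, so a saddle point exists.

Yes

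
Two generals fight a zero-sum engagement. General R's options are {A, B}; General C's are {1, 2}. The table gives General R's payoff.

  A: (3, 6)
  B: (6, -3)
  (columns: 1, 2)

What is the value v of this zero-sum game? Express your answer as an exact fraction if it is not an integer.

15/4

Row minima: A → 3, B → -3; maximin = 3.
Column maxima: 1 → 6, 2 → 6; minimax = 6.
3 ≠ 6, so there is no saddle point; optimal play is mixed.
Let General R play A with probability p. Expected payoff against 1: 3p + 6(1−p) = −3p + 6; against 2: 6p + (-3)(1−p) = 9p − 3.
Setting these equal: −3p + 6 = 9p − 3 ⇒ −12p = -9 ⇒ p = 3/4, and the value is (-3)·(3/4) + 6 = 15/4.
For General C: with q = P(1), equating A's and B's payoffs gives −3q + 6 = 9q − 3 ⇒ q = 3/4.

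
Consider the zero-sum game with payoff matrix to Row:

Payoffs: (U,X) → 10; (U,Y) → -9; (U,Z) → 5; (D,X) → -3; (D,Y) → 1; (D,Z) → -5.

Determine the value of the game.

-2

Row minima: U → -9, D → -5; maximin = -5.
Column maxima: X → 10, Y → 1, Z → 5; minimax = 1.
-5 ≠ 1, so there is no saddle point; optimal play is mixed.
X is strictly dominated by Z (it gives Row strictly more in every row), so Column never plays it.
On the remaining 2×2 (U, D vs Y, Z):
Let Row play U with probability p. Expected payoff against Y: (-9)p + 1(1−p) = −10p + 1; against Z: 5p + (-5)(1−p) = 10p − 5.
Setting these equal: −10p + 1 = 10p − 5 ⇒ −20p = -6 ⇒ p = 3/10, and the value is (-10)·(3/10) + 1 = -2.
For Column: with q = P(Y), equating U's and D's payoffs gives −14q + 5 = 6q − 5 ⇒ q = 1/2.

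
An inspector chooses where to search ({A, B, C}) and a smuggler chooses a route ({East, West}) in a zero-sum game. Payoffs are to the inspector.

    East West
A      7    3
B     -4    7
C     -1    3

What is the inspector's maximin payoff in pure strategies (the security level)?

3

Row minima: A → 3, B → -4, C → -1.
The best of these is 3.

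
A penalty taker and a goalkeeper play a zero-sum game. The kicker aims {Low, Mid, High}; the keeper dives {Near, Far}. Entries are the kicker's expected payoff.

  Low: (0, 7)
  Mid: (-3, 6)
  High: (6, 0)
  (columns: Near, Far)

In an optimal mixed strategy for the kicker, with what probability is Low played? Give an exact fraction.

6/13

Row minima: Low → 0, Mid → -3, High → 0; maximin = 0.
Column maxima: Near → 6, Far → 7; minimax = 6.
0 ≠ 6, so there is no saddle point; optimal play is mixed.
Mid is strictly dominated by Low, so the kicker never plays it.
On the remaining 2×2 (Low, High vs Near, Far):
Let the kicker play Low with probability p. Expected payoff against Near: 0p + 6(1−p) = −6p + 6; against Far: 7p + 0(1−p) = 7p.
Setting these equal: −6p + 6 = 7p ⇒ −13p = -6 ⇒ p = 6/13, and the value is (-6)·(6/13) + 6 = 42/13.
For the keeper: with q = P(Near), equating Low's and High's payoffs gives −7q + 7 = 6q ⇒ q = 7/13.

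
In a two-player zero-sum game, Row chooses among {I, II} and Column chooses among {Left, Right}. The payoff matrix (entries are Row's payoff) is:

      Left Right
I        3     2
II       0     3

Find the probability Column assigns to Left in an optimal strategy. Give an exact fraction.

Row minima: I → 2, II → 0; maximin = 2.
Column maxima: Left → 3, Right → 3; minimax = 3.
2 ≠ 3, so there is no saddle point; optimal play is mixed.
Let Row play I with probability p. Expected payoff against Left: 3p + 0(1−p) = 3p; against Right: 2p + 3(1−p) = −p + 3.
Setting these equal: 3p = −p + 3 ⇒ 4p = 3 ⇒ p = 3/4, and the value is (3)·(3/4) = 9/4.
For Column: with q = P(Left), equating I's and II's payoffs gives q + 2 = −3q + 3 ⇒ q = 1/4.

1/4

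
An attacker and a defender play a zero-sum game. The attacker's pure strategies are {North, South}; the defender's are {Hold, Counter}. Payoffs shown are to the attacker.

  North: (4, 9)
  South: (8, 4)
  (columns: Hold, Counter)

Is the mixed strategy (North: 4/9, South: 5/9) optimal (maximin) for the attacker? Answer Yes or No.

Against Hold this mix gives (4/9)·4 + (5/9)·8 = 56/9.
Against Counter this mix gives (4/9)·9 + (5/9)·4 = 56/9.
All of the defender's active replies (Hold, Counter) yield 56/9, and no column does worse for the attacker. The mix makes the defender indifferent and guarantees 56/9, so it is optimal.

Yes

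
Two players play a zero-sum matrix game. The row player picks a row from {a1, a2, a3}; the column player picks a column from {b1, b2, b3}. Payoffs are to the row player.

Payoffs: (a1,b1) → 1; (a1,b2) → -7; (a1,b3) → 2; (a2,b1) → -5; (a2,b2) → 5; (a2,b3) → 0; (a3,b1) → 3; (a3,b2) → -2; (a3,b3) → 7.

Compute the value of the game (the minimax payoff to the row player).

Row minima: a1 → -7, a2 → -5, a3 → -2; maximin = -2.
Column maxima: b1 → 3, b2 → 5, b3 → 7; minimax = 3.
-2 ≠ 3, so there is no saddle point; optimal play is mixed.
a1 is strictly dominated by a3, so the row player never plays it.
b3 is strictly dominated by b1 (it gives the row player strictly more in every row), so the column player never plays it.
On the remaining 2×2 (a2, a3 vs b1, b2):
Let the row player play a2 with probability p. Expected payoff against b1: (-5)p + 3(1−p) = −8p + 3; against b2: 5p + (-2)(1−p) = 7p − 2.
Setting these equal: −8p + 3 = 7p − 2 ⇒ −15p = -5 ⇒ p = 1/3, and the value is (-8)·(1/3) + 3 = 1/3.
For the column player: with q = P(b1), equating a2's and a3's payoffs gives −10q + 5 = 5q − 2 ⇒ q = 7/15.

1/3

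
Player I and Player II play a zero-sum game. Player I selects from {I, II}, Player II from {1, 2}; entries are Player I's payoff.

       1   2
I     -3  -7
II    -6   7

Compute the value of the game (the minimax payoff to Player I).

Row minima: I → -7, II → -6; maximin = -6.
Column maxima: 1 → -3, 2 → 7; minimax = -3.
-6 ≠ -3, so there is no saddle point; optimal play is mixed.
Let Player I play I with probability p. Expected payoff against 1: (-3)p + (-6)(1−p) = 3p − 6; against 2: (-7)p + 7(1−p) = −14p + 7.
Setting these equal: 3p − 6 = −14p + 7 ⇒ 17p = 13 ⇒ p = 13/17, and the value is (3)·(13/17) − 6 = -63/17.
For Player II: with q = P(1), equating I's and II's payoffs gives 4q − 7 = −13q + 7 ⇒ q = 14/17.

-63/17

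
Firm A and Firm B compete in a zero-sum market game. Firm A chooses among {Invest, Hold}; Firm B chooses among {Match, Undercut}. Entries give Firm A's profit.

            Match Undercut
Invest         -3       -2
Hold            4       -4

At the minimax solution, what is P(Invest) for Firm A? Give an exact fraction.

8/9

Row minima: Invest → -3, Hold → -4; maximin = -3.
Column maxima: Match → 4, Undercut → -2; minimax = -2.
-3 ≠ -2, so there is no saddle point; optimal play is mixed.
Let Firm A play Invest with probability p. Expected payoff against Match: (-3)p + 4(1−p) = −7p + 4; against Undercut: (-2)p + (-4)(1−p) = 2p − 4.
Setting these equal: −7p + 4 = 2p − 4 ⇒ −9p = -8 ⇒ p = 8/9, and the value is (-7)·(8/9) + 4 = -20/9.
For Firm B: with q = P(Match), equating Invest's and Hold's payoffs gives −q − 2 = 8q − 4 ⇒ q = 2/9.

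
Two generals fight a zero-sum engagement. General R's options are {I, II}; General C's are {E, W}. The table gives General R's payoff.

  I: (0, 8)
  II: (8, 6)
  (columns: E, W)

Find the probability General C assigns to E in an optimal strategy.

Row minima: I → 0, II → 6; maximin = 6.
Column maxima: E → 8, W → 8; minimax = 8.
6 ≠ 8, so there is no saddle point; optimal play is mixed.
Let General R play I with probability p. Expected payoff against E: 0p + 8(1−p) = −8p + 8; against W: 8p + 6(1−p) = 2p + 6.
Setting these equal: −8p + 8 = 2p + 6 ⇒ −10p = -2 ⇒ p = 1/5, and the value is (-8)·(1/5) + 8 = 32/5.
For General C: with q = P(E), equating I's and II's payoffs gives −8q + 8 = 2q + 6 ⇒ q = 1/5.

1/5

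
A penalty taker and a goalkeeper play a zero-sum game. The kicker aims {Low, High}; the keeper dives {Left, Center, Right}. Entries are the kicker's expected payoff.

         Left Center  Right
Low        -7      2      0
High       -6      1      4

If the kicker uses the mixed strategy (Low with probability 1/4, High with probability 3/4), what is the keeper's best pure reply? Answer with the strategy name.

If the keeper plays Left, the kicker's expected payoff is (1/4)·(-7) + (3/4)·(-6) = -25/4.
If the keeper plays Center, the kicker's expected payoff is (1/4)·2 + (3/4)·1 = 5/4.
If the keeper plays Right, the kicker's expected payoff is (1/4)·0 + (3/4)·4 = 3.
The keeper minimizes the kicker's payoff; the smallest is -25/4, so the best response is Left.

Left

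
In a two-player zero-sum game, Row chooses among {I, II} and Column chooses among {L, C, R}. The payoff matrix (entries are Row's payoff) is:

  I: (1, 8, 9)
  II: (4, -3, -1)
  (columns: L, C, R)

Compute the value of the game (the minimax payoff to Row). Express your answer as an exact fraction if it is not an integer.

5/2

Row minima: I → 1, II → -3; maximin = 1.
Column maxima: L → 4, C → 8, R → 9; minimax = 4.
1 ≠ 4, so there is no saddle point; optimal play is mixed.
R is strictly dominated by C (it gives Row strictly more in every row), so Column never plays it.
On the remaining 2×2 (I, II vs L, C):
Let Row play I with probability p. Expected payoff against L: 1p + 4(1−p) = −3p + 4; against C: 8p + (-3)(1−p) = 11p − 3.
Setting these equal: −3p + 4 = 11p − 3 ⇒ −14p = -7 ⇒ p = 1/2, and the value is (-3)·(1/2) + 4 = 5/2.
For Column: with q = P(L), equating I's and II's payoffs gives −7q + 8 = 7q − 3 ⇒ q = 11/14.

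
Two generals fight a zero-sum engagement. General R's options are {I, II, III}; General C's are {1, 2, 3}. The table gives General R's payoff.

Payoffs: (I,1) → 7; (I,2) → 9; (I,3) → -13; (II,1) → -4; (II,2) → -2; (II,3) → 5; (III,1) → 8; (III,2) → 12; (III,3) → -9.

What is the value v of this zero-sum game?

Row minima: I → -13, II → -4, III → -9; maximin = -4.
Column maxima: 1 → 8, 2 → 12, 3 → 5; minimax = 5.
-4 ≠ 5, so there is no saddle point; optimal play is mixed.
I is strictly dominated by III, so General R never plays it.
2 is strictly dominated by 1 (it gives General R strictly more in every row), so General C never plays it.
On the remaining 2×2 (II, III vs 1, 3):
Let General R play II with probability p. Expected payoff against 1: (-4)p + 8(1−p) = −12p + 8; against 3: 5p + (-9)(1−p) = 14p − 9.
Setting these equal: −12p + 8 = 14p − 9 ⇒ −26p = -17 ⇒ p = 17/26, and the value is (-12)·(17/26) + 8 = 2/13.
For General C: with q = P(1), equating II's and III's payoffs gives −9q + 5 = 17q − 9 ⇒ q = 7/13.

2/13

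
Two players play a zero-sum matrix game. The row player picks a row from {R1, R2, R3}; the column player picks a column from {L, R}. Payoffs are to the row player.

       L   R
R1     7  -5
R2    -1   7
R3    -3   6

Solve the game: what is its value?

Row minima: R1 → -5, R2 → -1, R3 → -3; maximin = -1.
Column maxima: L → 7, R → 7; minimax = 7.
-1 ≠ 7, so there is no saddle point; optimal play is mixed.
R3 is strictly dominated by R2, so the row player never plays it.
On the remaining 2×2 (R1, R2 vs L, R):
Let the row player play R1 with probability p. Expected payoff against L: 7p + (-1)(1−p) = 8p − 1; against R: (-5)p + 7(1−p) = −12p + 7.
Setting these equal: 8p − 1 = −12p + 7 ⇒ 20p = 8 ⇒ p = 2/5, and the value is (8)·(2/5) − 1 = 11/5.
For the column player: with q = P(L), equating R1's and R2's payoffs gives 12q − 5 = −8q + 7 ⇒ q = 3/5.

11/5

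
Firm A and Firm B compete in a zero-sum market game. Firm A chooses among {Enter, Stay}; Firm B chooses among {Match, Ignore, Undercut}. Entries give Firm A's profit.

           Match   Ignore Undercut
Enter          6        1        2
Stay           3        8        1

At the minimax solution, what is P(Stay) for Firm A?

Row minima: Enter → 1, Stay → 1; maximin = 1.
Column maxima: Match → 6, Ignore → 8, Undercut → 2; minimax = 2.
1 ≠ 2, so there is no saddle point; optimal play is mixed.
Match is strictly dominated by Undercut (it gives Firm A strictly more in every row), so Firm B never plays it.
On the remaining 2×2 (Enter, Stay vs Ignore, Undercut):
Let Firm A play Enter with probability p. Expected payoff against Ignore: 1p + 8(1−p) = −7p + 8; against Undercut: 2p + 1(1−p) = p + 1.
Setting these equal: −7p + 8 = p + 1 ⇒ −8p = -7 ⇒ p = 7/8, and the value is (-7)·(7/8) + 8 = 15/8.
For Firm B: with q = P(Ignore), equating Enter's and Stay's payoffs gives −q + 2 = 7q + 1 ⇒ q = 1/8.

1/8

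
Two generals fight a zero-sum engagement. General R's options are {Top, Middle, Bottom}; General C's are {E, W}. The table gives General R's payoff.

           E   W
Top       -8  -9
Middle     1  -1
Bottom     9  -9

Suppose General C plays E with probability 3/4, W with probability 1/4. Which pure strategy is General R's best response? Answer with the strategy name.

Bottom

Expected payoff of Top: (3/4)·(-8) + (1/4)·(-9) = -33/4.
Expected payoff of Middle: (3/4)·1 + (1/4)·(-1) = 1/2.
Expected payoff of Bottom: (3/4)·9 + (1/4)·(-9) = 9/2.
The largest is 9/2, so General R's best response is Bottom.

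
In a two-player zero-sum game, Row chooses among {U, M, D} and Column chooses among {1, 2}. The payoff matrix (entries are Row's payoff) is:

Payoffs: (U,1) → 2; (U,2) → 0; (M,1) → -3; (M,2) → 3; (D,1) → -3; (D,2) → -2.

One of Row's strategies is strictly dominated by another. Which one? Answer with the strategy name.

D

U gives a strictly higher payoff than D against every column: 2 > -3, 0 > -2.
So D is strictly dominated and Row never plays it.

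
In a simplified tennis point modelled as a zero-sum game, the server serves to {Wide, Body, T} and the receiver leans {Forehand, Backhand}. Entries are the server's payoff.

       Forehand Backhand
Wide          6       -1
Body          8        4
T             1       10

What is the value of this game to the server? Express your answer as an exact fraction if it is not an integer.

Row minima: Wide → -1, Body → 4, T → 1; maximin = 4.
Column maxima: Forehand → 8, Backhand → 10; minimax = 8.
4 ≠ 8, so there is no saddle point; optimal play is mixed.
Wide is strictly dominated by Body, so the server never plays it.
On the remaining 2×2 (Body, T vs Forehand, Backhand):
Let the server play Body with probability p. Expected payoff against Forehand: 8p + 1(1−p) = 7p + 1; against Backhand: 4p + 10(1−p) = −6p + 10.
Setting these equal: 7p + 1 = −6p + 10 ⇒ 13p = 9 ⇒ p = 9/13, and the value is (7)·(9/13) + 1 = 76/13.
For the receiver: with q = P(Forehand), equating Body's and T's payoffs gives 4q + 4 = −9q + 10 ⇒ q = 6/13.

76/13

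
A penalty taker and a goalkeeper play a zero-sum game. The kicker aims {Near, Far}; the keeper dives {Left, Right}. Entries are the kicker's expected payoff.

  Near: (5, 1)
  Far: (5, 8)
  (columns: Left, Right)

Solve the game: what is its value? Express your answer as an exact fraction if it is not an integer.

Row minima: Near → 1, Far → 5; maximin = 5.
Column maxima: Left → 5, Right → 8; minimax = 5.
Since maximin = minimax = 5, there is a saddle point and the value is 5.

5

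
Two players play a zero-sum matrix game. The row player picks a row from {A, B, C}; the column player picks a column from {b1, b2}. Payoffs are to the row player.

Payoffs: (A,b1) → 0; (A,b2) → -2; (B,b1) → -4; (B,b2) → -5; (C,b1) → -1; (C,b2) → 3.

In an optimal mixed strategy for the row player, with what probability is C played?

Row minima: A → -2, B → -5, C → -1; maximin = -1.
Column maxima: b1 → 0, b2 → 3; minimax = 0.
-1 ≠ 0, so there is no saddle point; optimal play is mixed.
B is strictly dominated by A, so the row player never plays it.
On the remaining 2×2 (A, C vs b1, b2):
Let the row player play A with probability p. Expected payoff against b1: 0p + (-1)(1−p) = p − 1; against b2: (-2)p + 3(1−p) = −5p + 3.
Setting these equal: p − 1 = −5p + 3 ⇒ 6p = 4 ⇒ p = 2/3, and the value is (1)·(2/3) − 1 = -1/3.
For the column player: with q = P(b1), equating A's and C's payoffs gives 2q − 2 = −4q + 3 ⇒ q = 5/6.

1/3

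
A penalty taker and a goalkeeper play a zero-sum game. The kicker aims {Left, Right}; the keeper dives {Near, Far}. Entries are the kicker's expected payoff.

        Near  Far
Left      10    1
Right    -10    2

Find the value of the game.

10/7

Row minima: Left → 1, Right → -10; maximin = 1.
Column maxima: Near → 10, Far → 2; minimax = 2.
1 ≠ 2, so there is no saddle point; optimal play is mixed.
Let the kicker play Left with probability p. Expected payoff against Near: 10p + (-10)(1−p) = 20p − 10; against Far: 1p + 2(1−p) = −p + 2.
Setting these equal: 20p − 10 = −p + 2 ⇒ 21p = 12 ⇒ p = 4/7, and the value is (20)·(4/7) − 10 = 10/7.
For the keeper: with q = P(Near), equating Left's and Right's payoffs gives 9q + 1 = −12q + 2 ⇒ q = 1/21.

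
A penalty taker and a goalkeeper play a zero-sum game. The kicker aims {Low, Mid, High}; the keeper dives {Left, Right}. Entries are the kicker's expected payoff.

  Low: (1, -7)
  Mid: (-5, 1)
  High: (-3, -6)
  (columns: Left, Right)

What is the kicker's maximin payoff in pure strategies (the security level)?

Row minima: Low → -7, Mid → -5, High → -6.
The best of these is -5.

-5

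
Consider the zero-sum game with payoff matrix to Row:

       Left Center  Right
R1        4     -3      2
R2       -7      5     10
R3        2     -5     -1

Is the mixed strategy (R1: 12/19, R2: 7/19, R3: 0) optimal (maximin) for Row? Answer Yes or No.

Against Left this mix gives (12/19)·4 + (7/19)·(-7) = -1/19.
Against Center this mix gives (12/19)·(-3) + (7/19)·5 = -1/19.
Against Right this mix gives (12/19)·2 + (7/19)·10 = 94/19.
All of Column's active replies (Left, Center) yield -1/19, and no column does worse for Row. The mix makes Column indifferent and guarantees -1/19, so it is optimal.

Yes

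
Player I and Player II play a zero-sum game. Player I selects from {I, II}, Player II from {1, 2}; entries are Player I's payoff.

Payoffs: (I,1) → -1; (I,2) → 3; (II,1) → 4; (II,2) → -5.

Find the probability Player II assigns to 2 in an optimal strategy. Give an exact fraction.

Row minima: I → -1, II → -5; maximin = -1.
Column maxima: 1 → 4, 2 → 3; minimax = 3.
-1 ≠ 3, so there is no saddle point; optimal play is mixed.
Let Player I play I with probability p. Expected payoff against 1: (-1)p + 4(1−p) = −5p + 4; against 2: 3p + (-5)(1−p) = 8p − 5.
Setting these equal: −5p + 4 = 8p − 5 ⇒ −13p = -9 ⇒ p = 9/13, and the value is (-5)·(9/13) + 4 = 7/13.
For Player II: with q = P(1), equating I's and II's payoffs gives −4q + 3 = 9q − 5 ⇒ q = 8/13.

5/13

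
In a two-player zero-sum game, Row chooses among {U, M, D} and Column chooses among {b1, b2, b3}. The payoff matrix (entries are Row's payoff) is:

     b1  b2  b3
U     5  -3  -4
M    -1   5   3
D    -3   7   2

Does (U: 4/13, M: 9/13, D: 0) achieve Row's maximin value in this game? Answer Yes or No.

Against b1 this mix gives (4/13)·5 + (9/13)·(-1) = 11/13.
Against b2 this mix gives (4/13)·(-3) + (9/13)·5 = 33/13.
Against b3 this mix gives (4/13)·(-4) + (9/13)·3 = 11/13.
All of Column's active replies (b1, b3) yield 11/13, and no column does worse for Row. The mix makes Column indifferent and guarantees 11/13, so it is optimal.

Yes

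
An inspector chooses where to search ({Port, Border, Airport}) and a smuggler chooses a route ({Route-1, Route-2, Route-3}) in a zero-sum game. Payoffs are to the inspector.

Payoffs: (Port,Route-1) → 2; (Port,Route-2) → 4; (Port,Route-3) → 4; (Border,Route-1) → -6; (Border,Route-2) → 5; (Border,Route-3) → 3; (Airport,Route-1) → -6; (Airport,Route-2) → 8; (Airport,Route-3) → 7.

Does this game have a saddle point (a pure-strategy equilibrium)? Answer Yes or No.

Yes

Row minima: Port → 2, Border → -6, Airport → -6; maximin = 2.
Column maxima: Route-1 → 2, Route-2 → 8, Route-3 → 7; minimax = 2.
maximin = minimax = 2, so a saddle point exists.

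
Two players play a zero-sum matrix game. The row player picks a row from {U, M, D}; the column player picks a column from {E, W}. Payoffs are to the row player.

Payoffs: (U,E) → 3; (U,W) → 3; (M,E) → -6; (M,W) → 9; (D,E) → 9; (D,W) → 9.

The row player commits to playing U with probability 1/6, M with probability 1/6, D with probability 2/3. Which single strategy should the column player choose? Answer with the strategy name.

E

If the column player plays E, the row player's expected payoff is (1/6)·3 + (1/6)·(-6) + (2/3)·9 = 11/2.
If the column player plays W, the row player's expected payoff is (1/6)·3 + (1/6)·9 + (2/3)·9 = 8.
The column player minimizes the row player's payoff; the smallest is 11/2, so the best response is E.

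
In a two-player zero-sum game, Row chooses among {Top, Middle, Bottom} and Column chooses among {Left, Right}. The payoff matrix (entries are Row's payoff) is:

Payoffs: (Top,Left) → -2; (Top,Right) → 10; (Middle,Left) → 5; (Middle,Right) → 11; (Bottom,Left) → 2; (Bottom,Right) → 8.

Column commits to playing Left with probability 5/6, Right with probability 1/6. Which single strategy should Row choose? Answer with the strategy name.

Middle

Expected payoff of Top: (5/6)·(-2) + (1/6)·10 = 0.
Expected payoff of Middle: (5/6)·5 + (1/6)·11 = 6.
Expected payoff of Bottom: (5/6)·2 + (1/6)·8 = 3.
The largest is 6, so Row's best response is Middle.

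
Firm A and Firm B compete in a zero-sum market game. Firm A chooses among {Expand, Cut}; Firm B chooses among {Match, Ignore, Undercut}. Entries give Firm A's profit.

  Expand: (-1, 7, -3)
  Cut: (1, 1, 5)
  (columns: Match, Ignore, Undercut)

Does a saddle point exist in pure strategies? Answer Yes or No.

Row minima: Expand → -3, Cut → 1; maximin = 1.
Column maxima: Match → 1, Ignore → 7, Undercut → 5; minimax = 1.
maximin = minimax = 1, so a saddle point exists.

Yes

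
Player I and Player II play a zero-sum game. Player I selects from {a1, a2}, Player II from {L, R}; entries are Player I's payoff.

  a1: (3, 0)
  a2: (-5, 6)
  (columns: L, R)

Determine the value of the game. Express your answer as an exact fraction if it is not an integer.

9/7

Row minima: a1 → 0, a2 → -5; maximin = 0.
Column maxima: L → 3, R → 6; minimax = 3.
0 ≠ 3, so there is no saddle point; optimal play is mixed.
Let Player I play a1 with probability p. Expected payoff against L: 3p + (-5)(1−p) = 8p − 5; against R: 0p + 6(1−p) = −6p + 6.
Setting these equal: 8p − 5 = −6p + 6 ⇒ 14p = 11 ⇒ p = 11/14, and the value is (8)·(11/14) − 5 = 9/7.
For Player II: with q = P(L), equating a1's and a2's payoffs gives 3q = −11q + 6 ⇒ q = 3/7.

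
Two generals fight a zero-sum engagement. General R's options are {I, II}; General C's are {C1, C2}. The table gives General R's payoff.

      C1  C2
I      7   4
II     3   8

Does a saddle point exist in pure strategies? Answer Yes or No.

Row minima: I → 4, II → 3; maximin = 4.
Column maxima: C1 → 7, C2 → 8; minimax = 7.
4 ≠ 7, so no pure-strategy equilibrium exists.

No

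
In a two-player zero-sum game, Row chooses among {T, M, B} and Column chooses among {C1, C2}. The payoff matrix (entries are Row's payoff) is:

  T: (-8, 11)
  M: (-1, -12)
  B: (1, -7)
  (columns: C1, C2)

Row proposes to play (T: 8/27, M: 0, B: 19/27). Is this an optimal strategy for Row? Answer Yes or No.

Against C1 this mix gives (8/27)·(-8) + (19/27)·1 = -5/3.
Against C2 this mix gives (8/27)·11 + (19/27)·(-7) = -5/3.
All of Column's active replies (C1, C2) yield -5/3, and no column does worse for Row. The mix makes Column indifferent and guarantees -5/3, so it is optimal.

Yes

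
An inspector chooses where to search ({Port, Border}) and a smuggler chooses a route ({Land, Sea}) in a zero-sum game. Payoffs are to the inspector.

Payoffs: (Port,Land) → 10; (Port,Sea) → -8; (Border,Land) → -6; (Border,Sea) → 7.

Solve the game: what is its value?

22/31

Row minima: Port → -8, Border → -6; maximin = -6.
Column maxima: Land → 10, Sea → 7; minimax = 7.
-6 ≠ 7, so there is no saddle point; optimal play is mixed.
Let the inspector play Port with probability p. Expected payoff against Land: 10p + (-6)(1−p) = 16p − 6; against Sea: (-8)p + 7(1−p) = −15p + 7.
Setting these equal: 16p − 6 = −15p + 7 ⇒ 31p = 13 ⇒ p = 13/31, and the value is (16)·(13/31) − 6 = 22/31.
For the smuggler: with q = P(Land), equating Port's and Border's payoffs gives 18q − 8 = −13q + 7 ⇒ q = 15/31.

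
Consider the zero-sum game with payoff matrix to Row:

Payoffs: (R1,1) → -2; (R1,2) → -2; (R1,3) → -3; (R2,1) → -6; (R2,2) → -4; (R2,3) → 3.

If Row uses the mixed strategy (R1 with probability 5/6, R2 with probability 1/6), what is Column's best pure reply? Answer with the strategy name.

If Column plays 1, Row's expected payoff is (5/6)·(-2) + (1/6)·(-6) = -8/3.
If Column plays 2, Row's expected payoff is (5/6)·(-2) + (1/6)·(-4) = -7/3.
If Column plays 3, Row's expected payoff is (5/6)·(-3) + (1/6)·3 = -2.
Column minimizes Row's payoff; the smallest is -8/3, so the best response is 1.

1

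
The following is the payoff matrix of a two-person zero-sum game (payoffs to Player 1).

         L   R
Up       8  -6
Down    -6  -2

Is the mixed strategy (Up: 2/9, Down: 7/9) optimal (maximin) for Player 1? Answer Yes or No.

Yes

Against L this mix gives (2/9)·8 + (7/9)·(-6) = -26/9.
Against R this mix gives (2/9)·(-6) + (7/9)·(-2) = -26/9.
All of Player 2's active replies (L, R) yield -26/9, and no column does worse for Player 1. The mix makes Player 2 indifferent and guarantees -26/9, so it is optimal.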